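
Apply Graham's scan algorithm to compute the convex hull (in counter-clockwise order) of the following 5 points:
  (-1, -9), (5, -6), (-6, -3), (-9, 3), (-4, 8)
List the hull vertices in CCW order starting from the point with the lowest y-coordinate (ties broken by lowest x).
Hull (CCW) = [(-1, -9), (5, -6), (-4, 8), (-9, 3), (-6, -3)]

Graham scan procedure:
  1. Find the pivot p₀ = point with lowest y (tie → lowest x): (-1, -9).
  2. Sort the remaining points by polar angle around p₀.
  3. Walk through sorted points, maintaining a stack; pop the top while the last three entries make a non-left turn (cross product ≤ 0).
  4. Final stack is the convex hull in CCW order: (-1, -9), (5, -6), (-4, 8), (-9, 3), (-6, -3).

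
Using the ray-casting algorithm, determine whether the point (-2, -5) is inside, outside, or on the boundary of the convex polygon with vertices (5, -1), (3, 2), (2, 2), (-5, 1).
The point (-2, -5) lies strictly outside the polygon

Cast a horizontal ray to the right from the query point and count how many polygon edges it crosses (each edge strictly once or zero times, handled with the usual half-open convention). 
Parity of crossings → even ⇒ outside.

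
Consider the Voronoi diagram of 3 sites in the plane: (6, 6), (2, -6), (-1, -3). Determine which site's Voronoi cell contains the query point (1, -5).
Nearest site = (2, -6)

The Voronoi cell of site s contains exactly those query points closer to s than to any other site. Compute squared distances from q = (1, -5) to each site:
  (2 − 1)² + (-6 − -5)² = 2
  (-1 − 1)² + (-3 − -5)² = 8
  (6 − 1)² + (6 − -5)² = 146
Minimum is attained by (2, -6), so q lies in its Voronoi cell.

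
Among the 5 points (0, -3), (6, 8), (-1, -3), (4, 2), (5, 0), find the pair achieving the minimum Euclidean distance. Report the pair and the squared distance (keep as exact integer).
Pair = ((0, -3), (-1, -3)); squared distance = 1

Compute all C(5, 2) = 10 pairwise squared distances (x_i − x_j)² + (y_i − y_j)². The minimum is 1, attained by the pair ((0, -3), (-1, -3)).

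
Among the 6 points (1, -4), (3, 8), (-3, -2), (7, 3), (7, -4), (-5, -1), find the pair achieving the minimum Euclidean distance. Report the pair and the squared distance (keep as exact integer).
Pair = ((-3, -2), (-5, -1)); squared distance = 5

Compute all C(6, 2) = 15 pairwise squared distances (x_i − x_j)² + (y_i − y_j)². The minimum is 5, attained by the pair ((-3, -2), (-5, -1)).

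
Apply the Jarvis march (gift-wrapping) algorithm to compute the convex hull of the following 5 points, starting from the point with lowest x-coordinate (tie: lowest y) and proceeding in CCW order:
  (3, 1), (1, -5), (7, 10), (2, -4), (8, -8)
Hull (CCW) = [(1, -5), (8, -8), (7, 10), (3, 1)]

Jarvis march: at each step, from the current hull vertex p, select the next vertex q as the point such that every other point lies strictly to the left of (or on) the directed line p → q. (Equivalently: for every other point r, the cross product (q − p) × (r − p) ≥ 0.)
Starting point (lowest x, tie lowest y): (1, -5). Wrap until returning to start. Resulting hull: (1, -5), (8, -8), (7, 10), (3, 1).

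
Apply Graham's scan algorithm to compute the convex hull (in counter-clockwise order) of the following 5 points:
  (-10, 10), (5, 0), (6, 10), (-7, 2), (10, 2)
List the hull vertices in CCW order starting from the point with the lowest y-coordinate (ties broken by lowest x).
Hull (CCW) = [(5, 0), (10, 2), (6, 10), (-10, 10), (-7, 2)]

Graham scan procedure:
  1. Find the pivot p₀ = point with lowest y (tie → lowest x): (5, 0).
  2. Sort the remaining points by polar angle around p₀.
  3. Walk through sorted points, maintaining a stack; pop the top while the last three entries make a non-left turn (cross product ≤ 0).
  4. Final stack is the convex hull in CCW order: (5, 0), (10, 2), (6, 10), (-10, 10), (-7, 2).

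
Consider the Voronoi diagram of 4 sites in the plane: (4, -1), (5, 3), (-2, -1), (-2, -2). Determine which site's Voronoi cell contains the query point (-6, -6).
Nearest site = (-2, -2)

The Voronoi cell of site s contains exactly those query points closer to s than to any other site. Compute squared distances from q = (-6, -6) to each site:
  (-2 − -6)² + (-2 − -6)² = 32
  (-2 − -6)² + (-1 − -6)² = 41
  (4 − -6)² + (-1 − -6)² = 125
  (5 − -6)² + (3 − -6)² = 202
Minimum is attained by (-2, -2), so q lies in its Voronoi cell.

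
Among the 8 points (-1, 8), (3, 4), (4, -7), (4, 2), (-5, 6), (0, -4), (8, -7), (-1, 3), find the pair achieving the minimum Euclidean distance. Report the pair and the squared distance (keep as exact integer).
Pair = ((3, 4), (4, 2)); squared distance = 5

Compute all C(8, 2) = 28 pairwise squared distances (x_i − x_j)² + (y_i − y_j)². The minimum is 5, attained by the pair ((3, 4), (4, 2)).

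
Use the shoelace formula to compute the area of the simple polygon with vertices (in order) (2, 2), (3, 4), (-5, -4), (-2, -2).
Area = 6

Shoelace formula: Area = (1/2) |Σ_i (x_i · y_{i+1} − x_{i+1} · y_i)| (indices mod n). Compute each cross term:
  (2)(4) − (3)(2) = 2
  (3)(-4) − (-5)(4) = 8
  (-5)(-2) − (-2)(-4) = 2
  (-2)(2) − (2)(-2) = 0
Sum = 12, so (signed) Area = 12/2 = 6, |Area| = 6.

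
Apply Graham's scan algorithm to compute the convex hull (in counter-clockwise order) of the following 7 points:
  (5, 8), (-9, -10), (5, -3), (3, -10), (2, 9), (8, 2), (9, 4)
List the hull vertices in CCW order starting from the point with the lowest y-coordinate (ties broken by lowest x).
Hull (CCW) = [(-9, -10), (3, -10), (9, 4), (5, 8), (2, 9)]

Graham scan procedure:
  1. Find the pivot p₀ = point with lowest y (tie → lowest x): (-9, -10).
  2. Sort the remaining points by polar angle around p₀.
  3. Walk through sorted points, maintaining a stack; pop the top while the last three entries make a non-left turn (cross product ≤ 0).
  4. Final stack is the convex hull in CCW order: (-9, -10), (3, -10), (9, 4), (5, 8), (2, 9).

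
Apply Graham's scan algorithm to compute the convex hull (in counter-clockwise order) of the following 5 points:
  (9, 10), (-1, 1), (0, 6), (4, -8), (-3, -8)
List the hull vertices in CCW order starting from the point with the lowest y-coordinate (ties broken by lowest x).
Hull (CCW) = [(-3, -8), (4, -8), (9, 10), (0, 6)]

Graham scan procedure:
  1. Find the pivot p₀ = point with lowest y (tie → lowest x): (-3, -8).
  2. Sort the remaining points by polar angle around p₀.
  3. Walk through sorted points, maintaining a stack; pop the top while the last three entries make a non-left turn (cross product ≤ 0).
  4. Final stack is the convex hull in CCW order: (-3, -8), (4, -8), (9, 10), (0, 6).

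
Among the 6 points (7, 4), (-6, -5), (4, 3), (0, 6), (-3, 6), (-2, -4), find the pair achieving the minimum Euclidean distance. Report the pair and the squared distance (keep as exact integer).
Pair = ((0, 6), (-3, 6)); squared distance = 9

Compute all C(6, 2) = 15 pairwise squared distances (x_i − x_j)² + (y_i − y_j)². The minimum is 9, attained by the pair ((0, 6), (-3, 6)).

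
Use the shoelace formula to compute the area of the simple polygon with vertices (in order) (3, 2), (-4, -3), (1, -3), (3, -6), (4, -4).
Area = 49/2

Shoelace formula: Area = (1/2) |Σ_i (x_i · y_{i+1} − x_{i+1} · y_i)| (indices mod n). Compute each cross term:
  (3)(-3) − (-4)(2) = -1
  (-4)(-3) − (1)(-3) = 15
  (1)(-6) − (3)(-3) = 3
  (3)(-4) − (4)(-6) = 12
  (4)(2) − (3)(-4) = 20
Sum = 49, so (signed) Area = 49/2 = 49/2, |Area| = 49/2.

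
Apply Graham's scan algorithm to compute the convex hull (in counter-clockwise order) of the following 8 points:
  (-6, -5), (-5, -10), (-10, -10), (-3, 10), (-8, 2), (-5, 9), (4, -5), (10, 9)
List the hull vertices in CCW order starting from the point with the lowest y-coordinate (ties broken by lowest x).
Hull (CCW) = [(-10, -10), (-5, -10), (4, -5), (10, 9), (-3, 10), (-5, 9), (-8, 2)]

Graham scan procedure:
  1. Find the pivot p₀ = point with lowest y (tie → lowest x): (-10, -10).
  2. Sort the remaining points by polar angle around p₀.
  3. Walk through sorted points, maintaining a stack; pop the top while the last three entries make a non-left turn (cross product ≤ 0).
  4. Final stack is the convex hull in CCW order: (-10, -10), (-5, -10), (4, -5), (10, 9), (-3, 10), (-5, 9), (-8, 2).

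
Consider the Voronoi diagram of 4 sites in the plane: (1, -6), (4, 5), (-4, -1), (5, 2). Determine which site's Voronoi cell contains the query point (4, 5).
Nearest site = (4, 5)

The Voronoi cell of site s contains exactly those query points closer to s than to any other site. Compute squared distances from q = (4, 5) to each site:
  (4 − 4)² + (5 − 5)² = 0
  (5 − 4)² + (2 − 5)² = 10
  (-4 − 4)² + (-1 − 5)² = 100
  (1 − 4)² + (-6 − 5)² = 130
Minimum is attained by (4, 5), so q lies in its Voronoi cell.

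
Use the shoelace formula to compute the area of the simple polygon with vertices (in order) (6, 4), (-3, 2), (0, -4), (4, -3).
Area = 43

Shoelace formula: Area = (1/2) |Σ_i (x_i · y_{i+1} − x_{i+1} · y_i)| (indices mod n). Compute each cross term:
  (6)(2) − (-3)(4) = 24
  (-3)(-4) − (0)(2) = 12
  (0)(-3) − (4)(-4) = 16
  (4)(4) − (6)(-3) = 34
Sum = 86, so (signed) Area = 86/2 = 43, |Area| = 43.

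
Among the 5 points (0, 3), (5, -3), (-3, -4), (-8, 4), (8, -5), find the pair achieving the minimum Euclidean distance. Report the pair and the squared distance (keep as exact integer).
Pair = ((5, -3), (8, -5)); squared distance = 13

Compute all C(5, 2) = 10 pairwise squared distances (x_i − x_j)² + (y_i − y_j)². The minimum is 13, attained by the pair ((5, -3), (8, -5)).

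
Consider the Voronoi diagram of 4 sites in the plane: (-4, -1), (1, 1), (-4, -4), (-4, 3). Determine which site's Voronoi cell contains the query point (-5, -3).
Nearest site = (-4, -4)

The Voronoi cell of site s contains exactly those query points closer to s than to any other site. Compute squared distances from q = (-5, -3) to each site:
  (-4 − -5)² + (-4 − -3)² = 2
  (-4 − -5)² + (-1 − -3)² = 5
  (-4 − -5)² + (3 − -3)² = 37
  (1 − -5)² + (1 − -3)² = 52
Minimum is attained by (-4, -4), so q lies in its Voronoi cell.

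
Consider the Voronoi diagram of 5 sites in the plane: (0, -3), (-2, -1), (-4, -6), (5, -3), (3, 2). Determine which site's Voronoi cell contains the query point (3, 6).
Nearest site = (3, 2)

The Voronoi cell of site s contains exactly those query points closer to s than to any other site. Compute squared distances from q = (3, 6) to each site:
  (3 − 3)² + (2 − 6)² = 16
  (-2 − 3)² + (-1 − 6)² = 74
  (5 − 3)² + (-3 − 6)² = 85
  (0 − 3)² + (-3 − 6)² = 90
  (-4 − 3)² + (-6 − 6)² = 193
Minimum is attained by (3, 2), so q lies in its Voronoi cell.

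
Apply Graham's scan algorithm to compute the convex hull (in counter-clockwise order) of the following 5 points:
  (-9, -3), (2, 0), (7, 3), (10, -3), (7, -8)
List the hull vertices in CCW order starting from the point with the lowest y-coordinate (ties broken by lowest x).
Hull (CCW) = [(7, -8), (10, -3), (7, 3), (-9, -3)]

Graham scan procedure:
  1. Find the pivot p₀ = point with lowest y (tie → lowest x): (7, -8).
  2. Sort the remaining points by polar angle around p₀.
  3. Walk through sorted points, maintaining a stack; pop the top while the last three entries make a non-left turn (cross product ≤ 0).
  4. Final stack is the convex hull in CCW order: (7, -8), (10, -3), (7, 3), (-9, -3).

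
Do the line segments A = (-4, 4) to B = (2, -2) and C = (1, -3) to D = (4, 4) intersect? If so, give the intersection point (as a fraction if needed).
Yes; intersection at (8/5, -8/5) (t = 14/15 on AB, s = 1/5 on CD)

Parametrize AB as A + t(B − A) = (-4 + 6 t, 4 + -6 t) and CD as C + s(D − C) = (1 + 3 s, -3 + 7 s). Solve the linear system for (t, s). Determinant = -60 ≠ 0, so a unique intersection of the containing lines exists. Solution: t = 14/15, s = 1/5 — both in [0, 1], so the segments cross. Intersection point: (8/5, -8/5).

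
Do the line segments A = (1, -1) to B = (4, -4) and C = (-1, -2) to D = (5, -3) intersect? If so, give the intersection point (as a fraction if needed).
Yes; intersection at (13/5, -13/5) (t = 8/15 on AB, s = 3/5 on CD)

Parametrize AB as A + t(B − A) = (1 + 3 t, -1 + -3 t) and CD as C + s(D − C) = (-1 + 6 s, -2 + -1 s). Solve the linear system for (t, s). Determinant = -15 ≠ 0, so a unique intersection of the containing lines exists. Solution: t = 8/15, s = 3/5 — both in [0, 1], so the segments cross. Intersection point: (13/5, -13/5).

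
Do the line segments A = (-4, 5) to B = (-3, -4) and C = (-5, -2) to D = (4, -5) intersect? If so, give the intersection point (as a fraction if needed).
Yes; intersection at (-41/13, -34/13) (t = 11/13 on AB, s = 8/39 on CD)

Parametrize AB as A + t(B − A) = (-4 + 1 t, 5 + -9 t) and CD as C + s(D − C) = (-5 + 9 s, -2 + -3 s). Solve the linear system for (t, s). Determinant = -78 ≠ 0, so a unique intersection of the containing lines exists. Solution: t = 11/13, s = 8/39 — both in [0, 1], so the segments cross. Intersection point: (-41/13, -34/13).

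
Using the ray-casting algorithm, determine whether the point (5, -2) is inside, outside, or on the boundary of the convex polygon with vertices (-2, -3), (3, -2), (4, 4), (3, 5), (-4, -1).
The point (5, -2) lies strictly outside the polygon

Cast a horizontal ray to the right from the query point and count how many polygon edges it crosses (each edge strictly once or zero times, handled with the usual half-open convention). 
Parity of crossings → even ⇒ outside.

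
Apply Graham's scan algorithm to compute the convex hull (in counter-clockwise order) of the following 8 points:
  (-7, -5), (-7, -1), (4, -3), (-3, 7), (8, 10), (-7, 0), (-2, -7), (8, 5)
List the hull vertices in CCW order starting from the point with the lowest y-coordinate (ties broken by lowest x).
Hull (CCW) = [(-2, -7), (4, -3), (8, 5), (8, 10), (-3, 7), (-7, 0), (-7, -5)]

Graham scan procedure:
  1. Find the pivot p₀ = point with lowest y (tie → lowest x): (-2, -7).
  2. Sort the remaining points by polar angle around p₀.
  3. Walk through sorted points, maintaining a stack; pop the top while the last three entries make a non-left turn (cross product ≤ 0).
  4. Final stack is the convex hull in CCW order: (-2, -7), (4, -3), (8, 5), (8, 10), (-3, 7), (-7, 0), (-7, -5).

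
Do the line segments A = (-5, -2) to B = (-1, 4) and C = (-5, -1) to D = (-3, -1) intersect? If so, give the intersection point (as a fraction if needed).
Yes; intersection at (-13/3, -1) (t = 1/6 on AB, s = 1/3 on CD)

Parametrize AB as A + t(B − A) = (-5 + 4 t, -2 + 6 t) and CD as C + s(D − C) = (-5 + 2 s, -1 + 0 s). Solve the linear system for (t, s). Determinant = 12 ≠ 0, so a unique intersection of the containing lines exists. Solution: t = 1/6, s = 1/3 — both in [0, 1], so the segments cross. Intersection point: (-13/3, -1).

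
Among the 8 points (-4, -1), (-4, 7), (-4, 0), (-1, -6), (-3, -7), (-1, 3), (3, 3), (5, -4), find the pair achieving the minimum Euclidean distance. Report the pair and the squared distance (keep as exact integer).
Pair = ((-4, -1), (-4, 0)); squared distance = 1

Compute all C(8, 2) = 28 pairwise squared distances (x_i − x_j)² + (y_i − y_j)². The minimum is 1, attained by the pair ((-4, -1), (-4, 0)).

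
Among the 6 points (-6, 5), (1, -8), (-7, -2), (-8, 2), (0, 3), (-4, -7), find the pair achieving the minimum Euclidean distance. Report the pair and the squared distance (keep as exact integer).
Pair = ((-6, 5), (-8, 2)); squared distance = 13

Compute all C(6, 2) = 15 pairwise squared distances (x_i − x_j)² + (y_i − y_j)². The minimum is 13, attained by the pair ((-6, 5), (-8, 2)).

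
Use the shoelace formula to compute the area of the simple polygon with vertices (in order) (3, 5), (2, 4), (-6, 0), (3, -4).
Area = 77/2

Shoelace formula: Area = (1/2) |Σ_i (x_i · y_{i+1} − x_{i+1} · y_i)| (indices mod n). Compute each cross term:
  (3)(4) − (2)(5) = 2
  (2)(0) − (-6)(4) = 24
  (-6)(-4) − (3)(0) = 24
  (3)(5) − (3)(-4) = 27
Sum = 77, so (signed) Area = 77/2 = 77/2, |Area| = 77/2.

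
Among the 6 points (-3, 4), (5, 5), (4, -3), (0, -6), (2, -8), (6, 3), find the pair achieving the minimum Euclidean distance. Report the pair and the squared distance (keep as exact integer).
Pair = ((5, 5), (6, 3)); squared distance = 5

Compute all C(6, 2) = 15 pairwise squared distances (x_i − x_j)² + (y_i − y_j)². The minimum is 5, attained by the pair ((5, 5), (6, 3)).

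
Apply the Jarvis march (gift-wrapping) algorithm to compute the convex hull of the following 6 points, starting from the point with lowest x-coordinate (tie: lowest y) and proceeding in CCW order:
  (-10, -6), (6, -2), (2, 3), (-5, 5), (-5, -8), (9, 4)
Hull (CCW) = [(-10, -6), (-5, -8), (6, -2), (9, 4), (-5, 5)]

Jarvis march: at each step, from the current hull vertex p, select the next vertex q as the point such that every other point lies strictly to the left of (or on) the directed line p → q. (Equivalently: for every other point r, the cross product (q − p) × (r − p) ≥ 0.)
Starting point (lowest x, tie lowest y): (-10, -6). Wrap until returning to start. Resulting hull: (-10, -6), (-5, -8), (6, -2), (9, 4), (-5, 5).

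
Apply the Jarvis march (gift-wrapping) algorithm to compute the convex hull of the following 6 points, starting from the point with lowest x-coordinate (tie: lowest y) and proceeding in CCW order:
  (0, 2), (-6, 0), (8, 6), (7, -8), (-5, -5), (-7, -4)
Hull (CCW) = [(-7, -4), (-5, -5), (7, -8), (8, 6), (-6, 0)]

Jarvis march: at each step, from the current hull vertex p, select the next vertex q as the point such that every other point lies strictly to the left of (or on) the directed line p → q. (Equivalently: for every other point r, the cross product (q − p) × (r − p) ≥ 0.)
Starting point (lowest x, tie lowest y): (-7, -4). Wrap until returning to start. Resulting hull: (-7, -4), (-5, -5), (7, -8), (8, 6), (-6, 0).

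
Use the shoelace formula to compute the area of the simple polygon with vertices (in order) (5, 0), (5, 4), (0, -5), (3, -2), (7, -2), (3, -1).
Area = 11

Shoelace formula: Area = (1/2) |Σ_i (x_i · y_{i+1} − x_{i+1} · y_i)| (indices mod n). Compute each cross term:
  (5)(4) − (5)(0) = 20
  (5)(-5) − (0)(4) = -25
  (0)(-2) − (3)(-5) = 15
  (3)(-2) − (7)(-2) = 8
  (7)(-1) − (3)(-2) = -1
  (3)(0) − (5)(-1) = 5
Sum = 22, so (signed) Area = 22/2 = 11, |Area| = 11.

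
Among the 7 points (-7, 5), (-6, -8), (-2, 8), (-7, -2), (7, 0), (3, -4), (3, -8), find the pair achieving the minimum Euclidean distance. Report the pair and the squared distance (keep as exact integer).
Pair = ((3, -4), (3, -8)); squared distance = 16

Compute all C(7, 2) = 21 pairwise squared distances (x_i − x_j)² + (y_i − y_j)². The minimum is 16, attained by the pair ((3, -4), (3, -8)).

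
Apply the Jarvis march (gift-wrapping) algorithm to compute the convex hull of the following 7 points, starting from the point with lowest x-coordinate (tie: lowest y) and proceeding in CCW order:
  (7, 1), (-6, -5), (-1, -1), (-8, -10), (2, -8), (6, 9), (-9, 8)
Hull (CCW) = [(-9, 8), (-8, -10), (2, -8), (7, 1), (6, 9)]

Jarvis march: at each step, from the current hull vertex p, select the next vertex q as the point such that every other point lies strictly to the left of (or on) the directed line p → q. (Equivalently: for every other point r, the cross product (q − p) × (r − p) ≥ 0.)
Starting point (lowest x, tie lowest y): (-9, 8). Wrap until returning to start. Resulting hull: (-9, 8), (-8, -10), (2, -8), (7, 1), (6, 9).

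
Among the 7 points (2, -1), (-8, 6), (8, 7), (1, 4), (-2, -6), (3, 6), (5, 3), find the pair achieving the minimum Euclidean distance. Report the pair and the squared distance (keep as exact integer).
Pair = ((1, 4), (3, 6)); squared distance = 8

Compute all C(7, 2) = 21 pairwise squared distances (x_i − x_j)² + (y_i − y_j)². The minimum is 8, attained by the pair ((1, 4), (3, 6)).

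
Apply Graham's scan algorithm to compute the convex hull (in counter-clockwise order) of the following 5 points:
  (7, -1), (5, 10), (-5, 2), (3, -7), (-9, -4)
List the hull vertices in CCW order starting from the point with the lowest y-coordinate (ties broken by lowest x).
Hull (CCW) = [(3, -7), (7, -1), (5, 10), (-5, 2), (-9, -4)]

Graham scan procedure:
  1. Find the pivot p₀ = point with lowest y (tie → lowest x): (3, -7).
  2. Sort the remaining points by polar angle around p₀.
  3. Walk through sorted points, maintaining a stack; pop the top while the last three entries make a non-left turn (cross product ≤ 0).
  4. Final stack is the convex hull in CCW order: (3, -7), (7, -1), (5, 10), (-5, 2), (-9, -4).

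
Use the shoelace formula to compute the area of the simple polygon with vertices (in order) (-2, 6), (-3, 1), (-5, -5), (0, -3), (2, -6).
Area = 57/2

Shoelace formula: Area = (1/2) |Σ_i (x_i · y_{i+1} − x_{i+1} · y_i)| (indices mod n). Compute each cross term:
  (-2)(1) − (-3)(6) = 16
  (-3)(-5) − (-5)(1) = 20
  (-5)(-3) − (0)(-5) = 15
  (0)(-6) − (2)(-3) = 6
  (2)(6) − (-2)(-6) = 0
Sum = 57, so (signed) Area = 57/2 = 57/2, |Area| = 57/2.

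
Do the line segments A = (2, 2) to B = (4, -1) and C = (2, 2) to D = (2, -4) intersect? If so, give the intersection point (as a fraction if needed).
Yes; intersection at (2, 2) (t = 0 on AB, s = 0 on CD)

Parametrize AB as A + t(B − A) = (2 + 2 t, 2 + -3 t) and CD as C + s(D − C) = (2 + 0 s, 2 + -6 s). Solve the linear system for (t, s). Determinant = 12 ≠ 0, so a unique intersection of the containing lines exists. Solution: t = 0, s = 0 — both in [0, 1], so the segments cross. Intersection point: (2, 2).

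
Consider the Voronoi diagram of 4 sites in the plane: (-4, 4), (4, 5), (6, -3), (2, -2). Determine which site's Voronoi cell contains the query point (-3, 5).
Nearest site = (-4, 4)

The Voronoi cell of site s contains exactly those query points closer to s than to any other site. Compute squared distances from q = (-3, 5) to each site:
  (-4 − -3)² + (4 − 5)² = 2
  (4 − -3)² + (5 − 5)² = 49
  (2 − -3)² + (-2 − 5)² = 74
  (6 − -3)² + (-3 − 5)² = 145
Minimum is attained by (-4, 4), so q lies in its Voronoi cell.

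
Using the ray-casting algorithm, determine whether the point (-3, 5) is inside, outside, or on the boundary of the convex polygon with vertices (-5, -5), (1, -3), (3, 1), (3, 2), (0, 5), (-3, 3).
The point (-3, 5) lies strictly outside the polygon

Cast a horizontal ray to the right from the query point and count how many polygon edges it crosses (each edge strictly once or zero times, handled with the usual half-open convention). 
Parity of crossings → even ⇒ outside.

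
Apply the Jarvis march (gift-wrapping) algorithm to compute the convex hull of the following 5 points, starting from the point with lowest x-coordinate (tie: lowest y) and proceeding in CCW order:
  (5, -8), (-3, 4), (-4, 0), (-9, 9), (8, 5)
Hull (CCW) = [(-9, 9), (-4, 0), (5, -8), (8, 5)]

Jarvis march: at each step, from the current hull vertex p, select the next vertex q as the point such that every other point lies strictly to the left of (or on) the directed line p → q. (Equivalently: for every other point r, the cross product (q − p) × (r − p) ≥ 0.)
Starting point (lowest x, tie lowest y): (-9, 9). Wrap until returning to start. Resulting hull: (-9, 9), (-4, 0), (5, -8), (8, 5).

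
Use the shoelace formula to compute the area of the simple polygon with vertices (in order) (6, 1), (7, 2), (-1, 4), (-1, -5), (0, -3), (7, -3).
Area = 93/2

Shoelace formula: Area = (1/2) |Σ_i (x_i · y_{i+1} − x_{i+1} · y_i)| (indices mod n). Compute each cross term:
  (6)(2) − (7)(1) = 5
  (7)(4) − (-1)(2) = 30
  (-1)(-5) − (-1)(4) = 9
  (-1)(-3) − (0)(-5) = 3
  (0)(-3) − (7)(-3) = 21
  (7)(1) − (6)(-3) = 25
Sum = 93, so (signed) Area = 93/2 = 93/2, |Area| = 93/2.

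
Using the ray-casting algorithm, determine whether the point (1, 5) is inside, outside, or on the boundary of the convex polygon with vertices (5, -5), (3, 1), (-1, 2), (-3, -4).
The point (1, 5) lies strictly outside the polygon

Cast a horizontal ray to the right from the query point and count how many polygon edges it crosses (each edge strictly once or zero times, handled with the usual half-open convention). 
Parity of crossings → even ⇒ outside.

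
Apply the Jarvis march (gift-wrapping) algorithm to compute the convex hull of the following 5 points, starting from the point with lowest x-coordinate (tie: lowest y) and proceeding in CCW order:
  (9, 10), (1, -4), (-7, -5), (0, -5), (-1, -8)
Hull (CCW) = [(-7, -5), (-1, -8), (9, 10)]

Jarvis march: at each step, from the current hull vertex p, select the next vertex q as the point such that every other point lies strictly to the left of (or on) the directed line p → q. (Equivalently: for every other point r, the cross product (q − p) × (r − p) ≥ 0.)
Starting point (lowest x, tie lowest y): (-7, -5). Wrap until returning to start. Resulting hull: (-7, -5), (-1, -8), (9, 10).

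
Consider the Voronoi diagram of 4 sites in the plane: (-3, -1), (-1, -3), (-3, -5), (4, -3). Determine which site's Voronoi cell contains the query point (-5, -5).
Nearest site = (-3, -5)

The Voronoi cell of site s contains exactly those query points closer to s than to any other site. Compute squared distances from q = (-5, -5) to each site:
  (-3 − -5)² + (-5 − -5)² = 4
  (-3 − -5)² + (-1 − -5)² = 20
  (-1 − -5)² + (-3 − -5)² = 20
  (4 − -5)² + (-3 − -5)² = 85
Minimum is attained by (-3, -5), so q lies in its Voronoi cell.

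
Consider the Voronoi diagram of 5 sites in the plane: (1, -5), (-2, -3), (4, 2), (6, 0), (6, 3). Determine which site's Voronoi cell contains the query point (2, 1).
Nearest site = (4, 2)

The Voronoi cell of site s contains exactly those query points closer to s than to any other site. Compute squared distances from q = (2, 1) to each site:
  (4 − 2)² + (2 − 1)² = 5
  (6 − 2)² + (0 − 1)² = 17
  (6 − 2)² + (3 − 1)² = 20
  (-2 − 2)² + (-3 − 1)² = 32
  (1 − 2)² + (-5 − 1)² = 37
Minimum is attained by (4, 2), so q lies in its Voronoi cell.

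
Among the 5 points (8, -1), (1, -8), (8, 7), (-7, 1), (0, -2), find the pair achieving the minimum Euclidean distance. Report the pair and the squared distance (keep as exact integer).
Pair = ((1, -8), (0, -2)); squared distance = 37

Compute all C(5, 2) = 10 pairwise squared distances (x_i − x_j)² + (y_i − y_j)². The minimum is 37, attained by the pair ((1, -8), (0, -2)).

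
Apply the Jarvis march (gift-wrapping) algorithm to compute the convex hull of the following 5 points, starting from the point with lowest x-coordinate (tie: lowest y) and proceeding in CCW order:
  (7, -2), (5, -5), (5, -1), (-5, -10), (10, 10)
Hull (CCW) = [(-5, -10), (5, -5), (7, -2), (10, 10)]

Jarvis march: at each step, from the current hull vertex p, select the next vertex q as the point such that every other point lies strictly to the left of (or on) the directed line p → q. (Equivalently: for every other point r, the cross product (q − p) × (r − p) ≥ 0.)
Starting point (lowest x, tie lowest y): (-5, -10). Wrap until returning to start. Resulting hull: (-5, -10), (5, -5), (7, -2), (10, 10).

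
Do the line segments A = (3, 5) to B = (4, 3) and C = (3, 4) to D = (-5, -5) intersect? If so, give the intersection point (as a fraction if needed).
No (intersection of containing lines falls outside at least one segment)

Parametrize and solve: t = 8/25, s = -1/25. At least one of these is outside [0, 1], so the segments do not intersect.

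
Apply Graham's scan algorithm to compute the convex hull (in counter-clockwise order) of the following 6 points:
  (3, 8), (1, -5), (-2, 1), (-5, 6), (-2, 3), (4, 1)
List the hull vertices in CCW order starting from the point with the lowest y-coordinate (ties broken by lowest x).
Hull (CCW) = [(1, -5), (4, 1), (3, 8), (-5, 6)]

Graham scan procedure:
  1. Find the pivot p₀ = point with lowest y (tie → lowest x): (1, -5).
  2. Sort the remaining points by polar angle around p₀.
  3. Walk through sorted points, maintaining a stack; pop the top while the last three entries make a non-left turn (cross product ≤ 0).
  4. Final stack is the convex hull in CCW order: (1, -5), (4, 1), (3, 8), (-5, 6).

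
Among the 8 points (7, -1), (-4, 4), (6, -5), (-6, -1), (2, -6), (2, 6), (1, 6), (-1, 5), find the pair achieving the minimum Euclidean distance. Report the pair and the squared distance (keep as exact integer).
Pair = ((2, 6), (1, 6)); squared distance = 1

Compute all C(8, 2) = 28 pairwise squared distances (x_i − x_j)² + (y_i − y_j)². The minimum is 1, attained by the pair ((2, 6), (1, 6)).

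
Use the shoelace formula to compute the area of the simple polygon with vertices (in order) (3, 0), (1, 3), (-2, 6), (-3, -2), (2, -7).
Area = 89/2

Shoelace formula: Area = (1/2) |Σ_i (x_i · y_{i+1} − x_{i+1} · y_i)| (indices mod n). Compute each cross term:
  (3)(3) − (1)(0) = 9
  (1)(6) − (-2)(3) = 12
  (-2)(-2) − (-3)(6) = 22
  (-3)(-7) − (2)(-2) = 25
  (2)(0) − (3)(-7) = 21
Sum = 89, so (signed) Area = 89/2 = 89/2, |Area| = 89/2.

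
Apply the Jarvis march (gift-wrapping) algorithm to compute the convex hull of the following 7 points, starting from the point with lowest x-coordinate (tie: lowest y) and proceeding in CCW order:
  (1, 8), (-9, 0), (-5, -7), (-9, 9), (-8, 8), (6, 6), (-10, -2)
Hull (CCW) = [(-10, -2), (-5, -7), (6, 6), (1, 8), (-9, 9)]

Jarvis march: at each step, from the current hull vertex p, select the next vertex q as the point such that every other point lies strictly to the left of (or on) the directed line p → q. (Equivalently: for every other point r, the cross product (q − p) × (r − p) ≥ 0.)
Starting point (lowest x, tie lowest y): (-10, -2). Wrap until returning to start. Resulting hull: (-10, -2), (-5, -7), (6, 6), (1, 8), (-9, 9).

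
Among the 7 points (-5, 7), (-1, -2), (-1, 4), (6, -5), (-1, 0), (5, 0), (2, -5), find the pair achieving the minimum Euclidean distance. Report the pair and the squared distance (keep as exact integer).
Pair = ((-1, -2), (-1, 0)); squared distance = 4

Compute all C(7, 2) = 21 pairwise squared distances (x_i − x_j)² + (y_i − y_j)². The minimum is 4, attained by the pair ((-1, -2), (-1, 0)).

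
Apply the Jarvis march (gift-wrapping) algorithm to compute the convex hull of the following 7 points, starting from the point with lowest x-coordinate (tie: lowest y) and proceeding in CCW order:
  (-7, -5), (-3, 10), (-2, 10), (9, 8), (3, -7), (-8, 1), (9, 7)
Hull (CCW) = [(-8, 1), (-7, -5), (3, -7), (9, 7), (9, 8), (-2, 10), (-3, 10)]

Jarvis march: at each step, from the current hull vertex p, select the next vertex q as the point such that every other point lies strictly to the left of (or on) the directed line p → q. (Equivalently: for every other point r, the cross product (q − p) × (r − p) ≥ 0.)
Starting point (lowest x, tie lowest y): (-8, 1). Wrap until returning to start. Resulting hull: (-8, 1), (-7, -5), (3, -7), (9, 7), (9, 8), (-2, 10), (-3, 10).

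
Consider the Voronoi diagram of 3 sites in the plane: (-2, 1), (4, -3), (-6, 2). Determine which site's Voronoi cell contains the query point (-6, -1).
Nearest site = (-6, 2)

The Voronoi cell of site s contains exactly those query points closer to s than to any other site. Compute squared distances from q = (-6, -1) to each site:
  (-6 − -6)² + (2 − -1)² = 9
  (-2 − -6)² + (1 − -1)² = 20
  (4 − -6)² + (-3 − -1)² = 104
Minimum is attained by (-6, 2), so q lies in its Voronoi cell.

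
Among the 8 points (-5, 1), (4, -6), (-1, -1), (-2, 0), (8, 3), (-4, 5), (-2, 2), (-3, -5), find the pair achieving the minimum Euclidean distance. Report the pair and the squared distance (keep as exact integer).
Pair = ((-1, -1), (-2, 0)); squared distance = 2

Compute all C(8, 2) = 28 pairwise squared distances (x_i − x_j)² + (y_i − y_j)². The minimum is 2, attained by the pair ((-1, -1), (-2, 0)).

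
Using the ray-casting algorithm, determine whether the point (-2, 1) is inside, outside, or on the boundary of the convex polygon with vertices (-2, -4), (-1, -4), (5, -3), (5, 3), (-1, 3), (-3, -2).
The point (-2, 1) lies strictly outside the polygon

Cast a horizontal ray to the right from the query point and count how many polygon edges it crosses (each edge strictly once or zero times, handled with the usual half-open convention). 
Parity of crossings → even ⇒ outside.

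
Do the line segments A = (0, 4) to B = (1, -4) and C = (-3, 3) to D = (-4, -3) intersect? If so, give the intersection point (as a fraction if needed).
No (intersection of containing lines falls outside at least one segment)

Parametrize and solve: t = -17/14, s = -25/14. At least one of these is outside [0, 1], so the segments do not intersect.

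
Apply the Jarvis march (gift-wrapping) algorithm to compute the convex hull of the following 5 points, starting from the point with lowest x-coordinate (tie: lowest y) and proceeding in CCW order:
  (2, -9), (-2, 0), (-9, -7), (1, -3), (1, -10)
Hull (CCW) = [(-9, -7), (1, -10), (2, -9), (1, -3), (-2, 0)]

Jarvis march: at each step, from the current hull vertex p, select the next vertex q as the point such that every other point lies strictly to the left of (or on) the directed line p → q. (Equivalently: for every other point r, the cross product (q − p) × (r − p) ≥ 0.)
Starting point (lowest x, tie lowest y): (-9, -7). Wrap until returning to start. Resulting hull: (-9, -7), (1, -10), (2, -9), (1, -3), (-2, 0).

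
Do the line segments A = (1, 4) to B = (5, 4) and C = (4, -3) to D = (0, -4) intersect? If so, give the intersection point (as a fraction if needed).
No (intersection of containing lines falls outside at least one segment)

Parametrize and solve: t = 31/4, s = -7. At least one of these is outside [0, 1], so the segments do not intersect.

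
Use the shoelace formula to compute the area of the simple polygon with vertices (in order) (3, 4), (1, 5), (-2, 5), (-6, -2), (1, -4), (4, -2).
Area = 61

Shoelace formula: Area = (1/2) |Σ_i (x_i · y_{i+1} − x_{i+1} · y_i)| (indices mod n). Compute each cross term:
  (3)(5) − (1)(4) = 11
  (1)(5) − (-2)(5) = 15
  (-2)(-2) − (-6)(5) = 34
  (-6)(-4) − (1)(-2) = 26
  (1)(-2) − (4)(-4) = 14
  (4)(4) − (3)(-2) = 22
Sum = 122, so (signed) Area = 122/2 = 61, |Area| = 61.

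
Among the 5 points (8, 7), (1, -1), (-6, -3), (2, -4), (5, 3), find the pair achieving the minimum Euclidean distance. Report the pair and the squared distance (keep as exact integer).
Pair = ((1, -1), (2, -4)); squared distance = 10

Compute all C(5, 2) = 10 pairwise squared distances (x_i − x_j)² + (y_i − y_j)². The minimum is 10, attained by the pair ((1, -1), (2, -4)).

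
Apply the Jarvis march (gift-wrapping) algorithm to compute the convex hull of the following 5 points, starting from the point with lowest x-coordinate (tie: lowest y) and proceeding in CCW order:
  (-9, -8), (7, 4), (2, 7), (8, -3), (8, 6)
Hull (CCW) = [(-9, -8), (8, -3), (8, 6), (2, 7)]

Jarvis march: at each step, from the current hull vertex p, select the next vertex q as the point such that every other point lies strictly to the left of (or on) the directed line p → q. (Equivalently: for every other point r, the cross product (q − p) × (r − p) ≥ 0.)
Starting point (lowest x, tie lowest y): (-9, -8). Wrap until returning to start. Resulting hull: (-9, -8), (8, -3), (8, 6), (2, 7).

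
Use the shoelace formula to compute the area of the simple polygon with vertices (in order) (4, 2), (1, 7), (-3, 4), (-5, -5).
Area = 48

Shoelace formula: Area = (1/2) |Σ_i (x_i · y_{i+1} − x_{i+1} · y_i)| (indices mod n). Compute each cross term:
  (4)(7) − (1)(2) = 26
  (1)(4) − (-3)(7) = 25
  (-3)(-5) − (-5)(4) = 35
  (-5)(2) − (4)(-5) = 10
Sum = 96, so (signed) Area = 96/2 = 48, |Area| = 48.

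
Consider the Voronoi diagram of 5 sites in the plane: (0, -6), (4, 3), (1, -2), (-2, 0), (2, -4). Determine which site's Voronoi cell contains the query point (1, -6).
Nearest site = (0, -6)

The Voronoi cell of site s contains exactly those query points closer to s than to any other site. Compute squared distances from q = (1, -6) to each site:
  (0 − 1)² + (-6 − -6)² = 1
  (2 − 1)² + (-4 − -6)² = 5
  (1 − 1)² + (-2 − -6)² = 16
  (-2 − 1)² + (0 − -6)² = 45
  (4 − 1)² + (3 − -6)² = 90
Minimum is attained by (0, -6), so q lies in its Voronoi cell.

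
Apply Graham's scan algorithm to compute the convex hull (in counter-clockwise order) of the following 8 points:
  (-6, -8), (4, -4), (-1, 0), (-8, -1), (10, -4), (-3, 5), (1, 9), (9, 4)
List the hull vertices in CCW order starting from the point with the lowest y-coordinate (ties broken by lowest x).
Hull (CCW) = [(-6, -8), (10, -4), (9, 4), (1, 9), (-3, 5), (-8, -1)]

Graham scan procedure:
  1. Find the pivot p₀ = point with lowest y (tie → lowest x): (-6, -8).
  2. Sort the remaining points by polar angle around p₀.
  3. Walk through sorted points, maintaining a stack; pop the top while the last three entries make a non-left turn (cross product ≤ 0).
  4. Final stack is the convex hull in CCW order: (-6, -8), (10, -4), (9, 4), (1, 9), (-3, 5), (-8, -1).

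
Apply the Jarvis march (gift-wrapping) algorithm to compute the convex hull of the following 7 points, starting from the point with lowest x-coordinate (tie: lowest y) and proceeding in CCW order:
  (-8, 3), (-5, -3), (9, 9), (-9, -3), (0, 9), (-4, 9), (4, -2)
Hull (CCW) = [(-9, -3), (-5, -3), (4, -2), (9, 9), (-4, 9), (-8, 3)]

Jarvis march: at each step, from the current hull vertex p, select the next vertex q as the point such that every other point lies strictly to the left of (or on) the directed line p → q. (Equivalently: for every other point r, the cross product (q − p) × (r − p) ≥ 0.)
Starting point (lowest x, tie lowest y): (-9, -3). Wrap until returning to start. Resulting hull: (-9, -3), (-5, -3), (4, -2), (9, 9), (-4, 9), (-8, 3).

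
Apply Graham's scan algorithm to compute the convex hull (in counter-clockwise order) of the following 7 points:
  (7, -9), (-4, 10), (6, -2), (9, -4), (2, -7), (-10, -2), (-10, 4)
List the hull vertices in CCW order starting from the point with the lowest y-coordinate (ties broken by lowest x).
Hull (CCW) = [(7, -9), (9, -4), (-4, 10), (-10, 4), (-10, -2), (2, -7)]

Graham scan procedure:
  1. Find the pivot p₀ = point with lowest y (tie → lowest x): (7, -9).
  2. Sort the remaining points by polar angle around p₀.
  3. Walk through sorted points, maintaining a stack; pop the top while the last three entries make a non-left turn (cross product ≤ 0).
  4. Final stack is the convex hull in CCW order: (7, -9), (9, -4), (-4, 10), (-10, 4), (-10, -2), (2, -7).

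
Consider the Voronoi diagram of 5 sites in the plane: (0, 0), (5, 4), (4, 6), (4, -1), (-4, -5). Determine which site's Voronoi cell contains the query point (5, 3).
Nearest site = (5, 4)

The Voronoi cell of site s contains exactly those query points closer to s than to any other site. Compute squared distances from q = (5, 3) to each site:
  (5 − 5)² + (4 − 3)² = 1
  (4 − 5)² + (6 − 3)² = 10
  (4 − 5)² + (-1 − 3)² = 17
  (0 − 5)² + (0 − 3)² = 34
  (-4 − 5)² + (-5 − 3)² = 145
Minimum is attained by (5, 4), so q lies in its Voronoi cell.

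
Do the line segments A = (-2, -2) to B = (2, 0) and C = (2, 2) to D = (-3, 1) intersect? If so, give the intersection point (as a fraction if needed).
No (intersection of containing lines falls outside at least one segment)

Parametrize and solve: t = 8/3, s = -4/3. At least one of these is outside [0, 1], so the segments do not intersect.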